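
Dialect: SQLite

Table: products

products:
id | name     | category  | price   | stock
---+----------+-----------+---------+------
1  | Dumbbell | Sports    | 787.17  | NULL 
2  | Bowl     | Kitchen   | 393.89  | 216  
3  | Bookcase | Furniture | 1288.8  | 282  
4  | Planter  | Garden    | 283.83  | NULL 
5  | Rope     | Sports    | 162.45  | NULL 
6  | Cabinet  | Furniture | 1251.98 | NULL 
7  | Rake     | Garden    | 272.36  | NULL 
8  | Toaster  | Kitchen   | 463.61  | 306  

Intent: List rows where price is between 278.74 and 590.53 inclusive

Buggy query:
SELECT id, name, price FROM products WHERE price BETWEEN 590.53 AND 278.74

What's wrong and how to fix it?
Bug: The bounds are reversed; BETWEEN a AND b requires a <= b to match anything

Fix: Swap the bounds so the smaller value comes first

Corrected query:
SELECT id, name, price FROM products WHERE price BETWEEN 278.74 AND 590.53

Result:
id | name    | price 
---+---------+-------
2  | Bowl    | 393.89
4  | Planter | 283.83
8  | Toaster | 463.61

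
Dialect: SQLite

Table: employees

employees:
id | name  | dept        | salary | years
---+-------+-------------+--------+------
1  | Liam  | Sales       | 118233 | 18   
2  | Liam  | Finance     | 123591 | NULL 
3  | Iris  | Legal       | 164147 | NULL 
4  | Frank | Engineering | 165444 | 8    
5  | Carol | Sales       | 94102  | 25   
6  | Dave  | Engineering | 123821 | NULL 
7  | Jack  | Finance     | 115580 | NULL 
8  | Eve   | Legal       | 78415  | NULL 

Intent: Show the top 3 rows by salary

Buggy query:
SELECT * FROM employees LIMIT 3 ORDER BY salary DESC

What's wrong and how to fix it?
Bug: ORDER BY cannot follow LIMIT; LIMIT is the final clause

Fix: Swap the clauses: ORDER BY first, then LIMIT

Corrected query:
SELECT * FROM employees ORDER BY salary DESC LIMIT 3

Result:
id | name  | dept        | salary | years
---+-------+-------------+--------+------
4  | Frank | Engineering | 165444 | 8    
3  | Iris  | Legal       | 164147 | NULL 
6  | Dave  | Engineering | 123821 | NULL 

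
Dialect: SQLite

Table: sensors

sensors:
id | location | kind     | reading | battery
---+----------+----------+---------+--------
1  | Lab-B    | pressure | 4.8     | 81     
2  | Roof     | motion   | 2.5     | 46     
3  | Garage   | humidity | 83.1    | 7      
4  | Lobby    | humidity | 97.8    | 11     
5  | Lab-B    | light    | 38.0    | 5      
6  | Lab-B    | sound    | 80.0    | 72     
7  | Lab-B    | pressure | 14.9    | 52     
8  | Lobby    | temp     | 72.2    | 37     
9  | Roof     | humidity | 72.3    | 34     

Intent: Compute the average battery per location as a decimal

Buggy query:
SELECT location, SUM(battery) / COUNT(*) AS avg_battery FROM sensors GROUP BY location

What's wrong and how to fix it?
Bug: SUM(battery) and COUNT(*) are both integers; the division truncates the fractional part

Fix: Cast one side to REAL so the division keeps the fractional part

Corrected query:
SELECT location, SUM(battery) * 1.0 / COUNT(*) AS avg_battery FROM sensors GROUP BY location

Result:
location | avg_battery
---------+------------
Garage   | 7          
Lab-B    | 52.5       
Lobby    | 24         
Roof     | 40         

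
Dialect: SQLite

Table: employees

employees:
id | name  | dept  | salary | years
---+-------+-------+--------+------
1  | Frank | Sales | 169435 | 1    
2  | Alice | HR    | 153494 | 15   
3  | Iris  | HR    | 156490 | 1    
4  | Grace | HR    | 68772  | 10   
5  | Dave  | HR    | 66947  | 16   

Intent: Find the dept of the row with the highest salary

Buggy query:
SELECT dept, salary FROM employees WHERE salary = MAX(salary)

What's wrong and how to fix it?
Bug: MAX(salary) is an aggregate and cannot be used directly in WHERE

Fix: Use a subquery: WHERE salary = (SELECT MAX(salary) FROM employees)

Corrected query:
SELECT dept, salary FROM employees WHERE salary = (SELECT MAX(salary) FROM employees)

Result:
dept  | salary
------+-------
Sales | 169435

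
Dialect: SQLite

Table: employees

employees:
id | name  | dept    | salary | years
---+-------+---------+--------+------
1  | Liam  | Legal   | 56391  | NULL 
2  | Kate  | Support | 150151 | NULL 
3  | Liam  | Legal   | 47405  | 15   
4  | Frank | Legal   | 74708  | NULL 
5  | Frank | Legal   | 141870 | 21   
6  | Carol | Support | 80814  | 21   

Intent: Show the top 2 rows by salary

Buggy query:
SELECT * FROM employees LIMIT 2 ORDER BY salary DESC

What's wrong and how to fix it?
Bug: LIMIT must come after ORDER BY

Fix: Sort with ORDER BY, then apply LIMIT

Corrected query:
SELECT * FROM employees ORDER BY salary DESC LIMIT 2

Result:
id | name  | dept    | salary | years
---+-------+---------+--------+------
2  | Kate  | Support | 150151 | NULL 
5  | Frank | Legal   | 141870 | 21   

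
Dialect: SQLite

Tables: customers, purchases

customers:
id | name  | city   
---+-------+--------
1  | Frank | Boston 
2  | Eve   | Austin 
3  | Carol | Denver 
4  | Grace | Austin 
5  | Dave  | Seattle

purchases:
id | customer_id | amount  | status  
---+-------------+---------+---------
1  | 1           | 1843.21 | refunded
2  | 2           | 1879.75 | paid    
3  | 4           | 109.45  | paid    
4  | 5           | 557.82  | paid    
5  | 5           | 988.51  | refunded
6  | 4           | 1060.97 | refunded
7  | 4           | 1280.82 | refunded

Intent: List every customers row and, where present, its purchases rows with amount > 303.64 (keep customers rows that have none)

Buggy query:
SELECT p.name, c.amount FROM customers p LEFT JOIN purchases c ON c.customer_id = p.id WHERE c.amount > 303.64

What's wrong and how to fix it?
Bug: Filtering c.amount in WHERE discards the NULL rows produced by LEFT JOIN, turning it into an inner join

Fix: Move the right-table condition into the ON clause so unmatched parents are kept

Corrected query:
SELECT p.name, c.amount FROM customers p LEFT JOIN purchases c ON c.customer_id = p.id AND c.amount > 303.64

Result:
name  | amount 
------+--------
Frank | 1843.21
Eve   | 1879.75
Carol | NULL   
Grace | 1060.97
Grace | 1280.82
Dave  | 557.82 
Dave  | 988.51 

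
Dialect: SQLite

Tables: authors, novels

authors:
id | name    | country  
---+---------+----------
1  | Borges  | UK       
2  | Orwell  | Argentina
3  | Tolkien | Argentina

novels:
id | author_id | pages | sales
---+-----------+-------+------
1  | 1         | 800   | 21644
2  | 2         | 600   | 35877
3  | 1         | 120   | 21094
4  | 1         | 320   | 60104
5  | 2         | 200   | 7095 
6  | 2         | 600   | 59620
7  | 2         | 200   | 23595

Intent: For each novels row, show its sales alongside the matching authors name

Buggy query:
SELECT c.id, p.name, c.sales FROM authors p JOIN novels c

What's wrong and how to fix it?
Bug: JOIN with no ON clause produces a cartesian product; every novels row pairs with every authors row

Fix: Specify the join condition linking the foreign key to the parent id

Corrected query:
SELECT c.id, p.name, c.sales FROM authors p JOIN novels c ON c.author_id = p.id

Result:
id | name   | sales
---+--------+------
1  | Borges | 21644
2  | Orwell | 35877
3  | Borges | 21094
4  | Borges | 60104
5  | Orwell | 7095 
6  | Orwell | 59620
7  | Orwell | 23595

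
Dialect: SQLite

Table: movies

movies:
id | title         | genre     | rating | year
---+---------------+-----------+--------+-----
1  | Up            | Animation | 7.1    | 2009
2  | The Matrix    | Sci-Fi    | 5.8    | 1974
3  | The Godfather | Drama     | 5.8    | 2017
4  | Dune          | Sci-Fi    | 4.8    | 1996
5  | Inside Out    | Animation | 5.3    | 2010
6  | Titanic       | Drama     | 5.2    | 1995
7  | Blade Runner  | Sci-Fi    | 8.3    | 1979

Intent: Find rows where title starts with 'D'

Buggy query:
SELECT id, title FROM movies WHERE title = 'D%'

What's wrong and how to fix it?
Bug: '=' compares the literal string including the % character; pattern matching needs LIKE

Fix: Use LIKE for wildcard pattern matching

Corrected query:
SELECT id, title FROM movies WHERE title LIKE 'D%'

Result:
id | title
---+------
4  | Dune 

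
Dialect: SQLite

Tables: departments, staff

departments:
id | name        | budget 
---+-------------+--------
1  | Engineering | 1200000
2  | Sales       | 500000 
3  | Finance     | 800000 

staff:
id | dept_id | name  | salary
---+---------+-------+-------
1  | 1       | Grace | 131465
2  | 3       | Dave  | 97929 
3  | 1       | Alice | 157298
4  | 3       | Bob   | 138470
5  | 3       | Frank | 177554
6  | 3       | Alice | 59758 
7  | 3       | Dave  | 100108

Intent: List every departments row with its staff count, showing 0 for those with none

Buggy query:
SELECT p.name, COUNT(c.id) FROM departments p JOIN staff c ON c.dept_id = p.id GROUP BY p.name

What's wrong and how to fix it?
Bug: INNER JOIN drops departments rows that have no matching staff rows

Fix: Switch to LEFT JOIN to retain unmatched parent rows

Corrected query:
SELECT p.name, COUNT(c.id) FROM departments p LEFT JOIN staff c ON c.dept_id = p.id GROUP BY p.name

Result:
name        | COUNT(c.id)
------------+------------
Engineering | 2          
Finance     | 5          
Sales       | 0          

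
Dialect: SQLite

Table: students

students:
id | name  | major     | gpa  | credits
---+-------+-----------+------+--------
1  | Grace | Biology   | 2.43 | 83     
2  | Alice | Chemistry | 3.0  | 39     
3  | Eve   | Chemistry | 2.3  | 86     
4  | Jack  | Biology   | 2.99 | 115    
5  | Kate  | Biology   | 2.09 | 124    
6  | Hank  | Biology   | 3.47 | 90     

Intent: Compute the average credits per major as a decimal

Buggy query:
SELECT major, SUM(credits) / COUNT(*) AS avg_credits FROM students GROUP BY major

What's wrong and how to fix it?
Bug: Both operands are integers, so '/' performs integer division and truncates

Fix: Multiply by 1.0 (or CAST to REAL) to force floating-point division

Corrected query:
SELECT major, SUM(credits) * 1.0 / COUNT(*) AS avg_credits FROM students GROUP BY major

Result:
major     | avg_credits
----------+------------
Biology   | 103        
Chemistry | 62.5       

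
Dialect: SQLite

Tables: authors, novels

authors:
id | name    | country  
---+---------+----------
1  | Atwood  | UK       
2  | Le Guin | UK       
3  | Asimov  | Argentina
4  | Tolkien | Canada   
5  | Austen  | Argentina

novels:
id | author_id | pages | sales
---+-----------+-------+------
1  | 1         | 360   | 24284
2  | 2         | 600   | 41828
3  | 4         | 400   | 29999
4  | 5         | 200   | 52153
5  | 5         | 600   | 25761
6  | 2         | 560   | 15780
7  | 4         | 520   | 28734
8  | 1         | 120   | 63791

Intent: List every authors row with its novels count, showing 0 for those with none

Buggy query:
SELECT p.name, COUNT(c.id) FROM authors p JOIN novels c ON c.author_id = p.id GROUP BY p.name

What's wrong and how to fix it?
Bug: INNER JOIN drops authors rows that have no matching novels rows

Fix: Use LEFT JOIN so parents without children still appear (COUNT(c.id) gives 0)

Corrected query:
SELECT p.name, COUNT(c.id) FROM authors p LEFT JOIN novels c ON c.author_id = p.id GROUP BY p.name

Result:
name    | COUNT(c.id)
--------+------------
Asimov  | 0          
Atwood  | 2          
Austen  | 2          
Le Guin | 2          
Tolkien | 2          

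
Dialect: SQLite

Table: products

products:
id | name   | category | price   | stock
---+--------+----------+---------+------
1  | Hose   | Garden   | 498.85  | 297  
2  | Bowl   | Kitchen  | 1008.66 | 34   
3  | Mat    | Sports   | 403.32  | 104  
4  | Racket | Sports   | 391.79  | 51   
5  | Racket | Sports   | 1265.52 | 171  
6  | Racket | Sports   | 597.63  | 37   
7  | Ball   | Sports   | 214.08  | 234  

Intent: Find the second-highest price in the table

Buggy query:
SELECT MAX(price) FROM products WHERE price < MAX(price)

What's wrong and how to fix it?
Bug: The inner MAX is an aggregate inside WHERE, which is not allowed

Fix: Compute the overall MAX in a subquery, then take MAX of rows below it

Corrected query:
SELECT MAX(price) FROM products WHERE price < (SELECT MAX(price) FROM products)

Result:
MAX(price)
----------
1008.66   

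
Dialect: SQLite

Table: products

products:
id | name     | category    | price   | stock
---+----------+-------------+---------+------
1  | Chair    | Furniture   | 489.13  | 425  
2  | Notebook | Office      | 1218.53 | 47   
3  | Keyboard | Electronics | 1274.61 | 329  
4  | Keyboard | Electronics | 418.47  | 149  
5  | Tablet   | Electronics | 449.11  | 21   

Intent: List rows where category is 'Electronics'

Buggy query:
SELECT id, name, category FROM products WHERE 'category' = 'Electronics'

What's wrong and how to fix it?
Bug: 'category' in single quotes is a string literal, not the column; the comparison is literal-vs-literal and never true

Fix: Remove the quotes around the column name (or use double quotes for an identifier)

Corrected query:
SELECT id, name, category FROM products WHERE category = 'Electronics'

Result:
id | name     | category   
---+----------+------------
3  | Keyboard | Electronics
4  | Keyboard | Electronics
5  | Tablet   | Electronics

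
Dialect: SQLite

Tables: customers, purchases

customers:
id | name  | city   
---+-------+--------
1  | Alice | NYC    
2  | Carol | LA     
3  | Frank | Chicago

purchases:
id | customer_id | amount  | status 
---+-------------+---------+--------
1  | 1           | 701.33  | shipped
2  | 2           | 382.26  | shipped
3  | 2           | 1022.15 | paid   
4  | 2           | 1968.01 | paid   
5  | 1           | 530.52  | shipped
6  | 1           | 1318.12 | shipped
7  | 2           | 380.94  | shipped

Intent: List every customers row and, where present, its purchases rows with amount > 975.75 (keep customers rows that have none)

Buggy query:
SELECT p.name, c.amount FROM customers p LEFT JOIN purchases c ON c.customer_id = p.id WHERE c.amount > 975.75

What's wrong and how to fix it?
Bug: Filtering c.amount in WHERE discards the NULL rows produced by LEFT JOIN, turning it into an inner join

Fix: Put 'c.amount > 975.75' in the JOIN's ON clause instead of WHERE

Corrected query:
SELECT p.name, c.amount FROM customers p LEFT JOIN purchases c ON c.customer_id = p.id AND c.amount > 975.75

Result:
name  | amount 
------+--------
Alice | 1318.12
Carol | 1022.15
Carol | 1968.01
Frank | NULL   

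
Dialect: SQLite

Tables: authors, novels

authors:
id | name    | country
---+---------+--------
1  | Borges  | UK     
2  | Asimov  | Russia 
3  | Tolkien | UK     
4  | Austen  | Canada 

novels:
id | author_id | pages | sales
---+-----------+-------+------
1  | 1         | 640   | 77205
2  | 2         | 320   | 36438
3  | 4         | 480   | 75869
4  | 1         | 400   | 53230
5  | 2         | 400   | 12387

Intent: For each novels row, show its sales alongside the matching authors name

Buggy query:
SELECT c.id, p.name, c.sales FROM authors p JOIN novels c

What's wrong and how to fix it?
Bug: Missing join condition: each novels row is matched to all authors rows instead of just its own

Fix: Specify the join condition linking the foreign key to the parent id

Corrected query:
SELECT c.id, p.name, c.sales FROM authors p JOIN novels c ON c.author_id = p.id

Result:
id | name   | sales
---+--------+------
1  | Borges | 77205
2  | Asimov | 36438
3  | Austen | 75869
4  | Borges | 53230
5  | Asimov | 12387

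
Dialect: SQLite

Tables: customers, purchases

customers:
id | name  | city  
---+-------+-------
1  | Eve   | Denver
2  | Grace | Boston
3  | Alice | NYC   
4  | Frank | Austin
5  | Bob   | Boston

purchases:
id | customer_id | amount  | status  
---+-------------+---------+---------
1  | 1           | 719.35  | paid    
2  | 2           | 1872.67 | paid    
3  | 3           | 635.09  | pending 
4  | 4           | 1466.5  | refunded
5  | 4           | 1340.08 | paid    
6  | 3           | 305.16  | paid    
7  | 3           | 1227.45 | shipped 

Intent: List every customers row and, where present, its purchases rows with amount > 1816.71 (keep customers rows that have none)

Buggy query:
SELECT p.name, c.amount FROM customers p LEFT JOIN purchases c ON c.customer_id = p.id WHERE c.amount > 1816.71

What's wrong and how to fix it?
Bug: Filtering c.amount in WHERE discards the NULL rows produced by LEFT JOIN, turning it into an inner join

Fix: Move the right-table condition into the ON clause so unmatched parents are kept

Corrected query:
SELECT p.name, c.amount FROM customers p LEFT JOIN purchases c ON c.customer_id = p.id AND c.amount > 1816.71

Result:
name  | amount 
------+--------
Eve   | NULL   
Grace | 1872.67
Alice | NULL   
Frank | NULL   
Bob   | NULL   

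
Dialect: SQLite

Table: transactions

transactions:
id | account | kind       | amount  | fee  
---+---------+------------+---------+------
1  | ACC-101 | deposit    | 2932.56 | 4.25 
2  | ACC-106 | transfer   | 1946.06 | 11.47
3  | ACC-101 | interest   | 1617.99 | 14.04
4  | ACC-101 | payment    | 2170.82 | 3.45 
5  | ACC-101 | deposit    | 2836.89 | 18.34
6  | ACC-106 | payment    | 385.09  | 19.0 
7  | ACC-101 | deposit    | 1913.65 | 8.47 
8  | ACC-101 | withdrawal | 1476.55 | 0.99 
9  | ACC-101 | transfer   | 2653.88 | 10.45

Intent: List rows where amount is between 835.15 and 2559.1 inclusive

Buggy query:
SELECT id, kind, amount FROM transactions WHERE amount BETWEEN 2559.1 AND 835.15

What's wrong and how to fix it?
Bug: The bounds are reversed; BETWEEN a AND b requires a <= b to match anything

Fix: Write BETWEEN 835.15 AND 2559.1

Corrected query:
SELECT id, kind, amount FROM transactions WHERE amount BETWEEN 835.15 AND 2559.1

Result:
id | kind       | amount 
---+------------+--------
2  | transfer   | 1946.06
3  | interest   | 1617.99
4  | payment    | 2170.82
7  | deposit    | 1913.65
8  | withdrawal | 1476.55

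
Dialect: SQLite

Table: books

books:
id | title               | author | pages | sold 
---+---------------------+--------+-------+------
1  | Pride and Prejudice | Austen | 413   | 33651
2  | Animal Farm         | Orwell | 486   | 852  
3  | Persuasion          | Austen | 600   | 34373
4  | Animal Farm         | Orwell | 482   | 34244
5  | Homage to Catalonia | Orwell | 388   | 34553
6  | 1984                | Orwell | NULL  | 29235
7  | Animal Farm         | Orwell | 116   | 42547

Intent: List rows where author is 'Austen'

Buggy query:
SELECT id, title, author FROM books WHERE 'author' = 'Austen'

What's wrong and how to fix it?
Bug: 'author' in single quotes is a string literal, not the column; the comparison is literal-vs-literal and never true

Fix: Reference the column as author without single quotes

Corrected query:
SELECT id, title, author FROM books WHERE author = 'Austen'

Result:
id | title               | author
---+---------------------+-------
1  | Pride and Prejudice | Austen
3  | Persuasion          | Austen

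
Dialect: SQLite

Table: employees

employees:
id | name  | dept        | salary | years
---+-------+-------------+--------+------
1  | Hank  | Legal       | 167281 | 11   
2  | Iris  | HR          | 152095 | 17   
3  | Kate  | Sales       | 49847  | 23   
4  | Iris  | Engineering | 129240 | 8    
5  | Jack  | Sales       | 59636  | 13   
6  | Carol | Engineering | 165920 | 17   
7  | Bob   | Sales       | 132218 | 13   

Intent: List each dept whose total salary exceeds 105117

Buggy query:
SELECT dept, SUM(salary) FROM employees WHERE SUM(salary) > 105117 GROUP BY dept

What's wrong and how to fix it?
Bug: SUM(salary) is an aggregate, but WHERE filters rows before aggregation

Fix: Use HAVING (which filters groups after aggregation) instead of WHERE

Corrected query:
SELECT dept, SUM(salary) FROM employees GROUP BY dept HAVING SUM(salary) > 105117

Result:
dept        | SUM(salary)
------------+------------
Engineering | 295160     
HR          | 152095     
Legal       | 167281     
Sales       | 241701     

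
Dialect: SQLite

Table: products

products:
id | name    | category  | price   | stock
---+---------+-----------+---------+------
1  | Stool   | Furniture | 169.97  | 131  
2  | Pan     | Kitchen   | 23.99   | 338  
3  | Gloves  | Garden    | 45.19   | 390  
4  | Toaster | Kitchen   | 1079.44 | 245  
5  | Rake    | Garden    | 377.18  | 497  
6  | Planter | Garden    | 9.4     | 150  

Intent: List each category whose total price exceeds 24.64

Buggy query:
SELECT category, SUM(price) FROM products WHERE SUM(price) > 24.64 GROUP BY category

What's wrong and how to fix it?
Bug: SUM(price) is an aggregate, but WHERE filters rows before aggregation

Fix: Use HAVING (which filters groups after aggregation) instead of WHERE

Corrected query:
SELECT category, SUM(price) FROM products GROUP BY category HAVING SUM(price) > 24.64

Result:
category  | SUM(price)
----------+-----------
Furniture | 169.97    
Garden    | 431.77    
Kitchen   | 1103.43   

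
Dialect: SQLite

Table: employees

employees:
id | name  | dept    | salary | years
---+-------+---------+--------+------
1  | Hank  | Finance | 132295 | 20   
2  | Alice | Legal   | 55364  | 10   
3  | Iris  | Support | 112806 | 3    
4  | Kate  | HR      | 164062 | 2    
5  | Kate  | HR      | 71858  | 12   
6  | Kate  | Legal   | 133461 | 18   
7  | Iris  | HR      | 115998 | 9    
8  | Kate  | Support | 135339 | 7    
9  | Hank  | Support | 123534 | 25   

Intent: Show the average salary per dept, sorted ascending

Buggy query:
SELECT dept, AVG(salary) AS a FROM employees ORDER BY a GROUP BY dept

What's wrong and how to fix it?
Bug: GROUP BY must precede ORDER BY

Fix: Move ORDER BY to the end, after GROUP BY

Corrected query:
SELECT dept, AVG(salary) AS a FROM employees GROUP BY dept ORDER BY a

Result:
dept    | a      
--------+--------
Legal   | 94412.5
HR      | 117306 
Support | 123893 
Finance | 132295 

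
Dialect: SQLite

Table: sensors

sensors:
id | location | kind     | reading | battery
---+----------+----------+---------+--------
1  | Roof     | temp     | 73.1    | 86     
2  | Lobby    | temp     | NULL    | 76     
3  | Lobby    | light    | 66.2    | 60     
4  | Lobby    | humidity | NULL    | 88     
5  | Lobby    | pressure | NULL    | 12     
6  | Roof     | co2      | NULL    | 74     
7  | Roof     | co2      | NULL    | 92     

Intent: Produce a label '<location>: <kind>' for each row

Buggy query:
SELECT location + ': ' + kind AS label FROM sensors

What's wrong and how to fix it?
Bug: SQLite uses || for string concatenation; + coerces text to numbers (yielding 0)

Fix: Replace + with || to concatenate text

Corrected query:
SELECT location || ': ' || kind AS label FROM sensors

Result:
label          
---------------
Roof: temp     
Lobby: temp    
Lobby: light   
Lobby: humidity
Lobby: pressure
Roof: co2      
Roof: co2      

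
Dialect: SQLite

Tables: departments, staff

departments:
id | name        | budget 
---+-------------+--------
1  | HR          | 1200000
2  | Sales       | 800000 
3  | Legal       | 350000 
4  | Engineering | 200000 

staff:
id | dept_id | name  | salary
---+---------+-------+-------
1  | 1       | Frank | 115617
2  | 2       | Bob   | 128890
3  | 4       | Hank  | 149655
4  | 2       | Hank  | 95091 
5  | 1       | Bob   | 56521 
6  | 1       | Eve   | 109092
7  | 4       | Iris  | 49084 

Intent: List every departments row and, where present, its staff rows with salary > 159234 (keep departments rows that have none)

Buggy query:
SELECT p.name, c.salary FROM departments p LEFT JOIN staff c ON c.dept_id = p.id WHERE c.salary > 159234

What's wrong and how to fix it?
Bug: Filtering c.salary in WHERE discards the NULL rows produced by LEFT JOIN, turning it into an inner join

Fix: Move the right-table condition into the ON clause so unmatched parents are kept

Corrected query:
SELECT p.name, c.salary FROM departments p LEFT JOIN staff c ON c.dept_id = p.id AND c.salary > 159234

Result:
name        | salary
------------+-------
HR          | NULL  
Sales       | NULL  
Legal       | NULL  
Engineering | NULL  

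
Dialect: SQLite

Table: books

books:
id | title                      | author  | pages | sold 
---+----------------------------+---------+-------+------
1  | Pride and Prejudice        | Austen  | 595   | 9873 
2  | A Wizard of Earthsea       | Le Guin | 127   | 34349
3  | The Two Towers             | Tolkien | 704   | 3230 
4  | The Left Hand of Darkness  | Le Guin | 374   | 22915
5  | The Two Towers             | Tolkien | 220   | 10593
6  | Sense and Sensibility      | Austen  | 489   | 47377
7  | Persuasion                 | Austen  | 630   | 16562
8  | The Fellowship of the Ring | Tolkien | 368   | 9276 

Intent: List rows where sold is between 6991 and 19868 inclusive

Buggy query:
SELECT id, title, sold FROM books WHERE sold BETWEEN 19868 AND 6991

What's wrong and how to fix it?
Bug: The bounds are reversed; BETWEEN a AND b requires a <= b to match anything

Fix: Swap the bounds so the smaller value comes first

Corrected query:
SELECT id, title, sold FROM books WHERE sold BETWEEN 6991 AND 19868

Result:
id | title                      | sold 
---+----------------------------+------
1  | Pride and Prejudice        | 9873 
5  | The Two Towers             | 10593
7  | Persuasion                 | 16562
8  | The Fellowship of the Ring | 9276 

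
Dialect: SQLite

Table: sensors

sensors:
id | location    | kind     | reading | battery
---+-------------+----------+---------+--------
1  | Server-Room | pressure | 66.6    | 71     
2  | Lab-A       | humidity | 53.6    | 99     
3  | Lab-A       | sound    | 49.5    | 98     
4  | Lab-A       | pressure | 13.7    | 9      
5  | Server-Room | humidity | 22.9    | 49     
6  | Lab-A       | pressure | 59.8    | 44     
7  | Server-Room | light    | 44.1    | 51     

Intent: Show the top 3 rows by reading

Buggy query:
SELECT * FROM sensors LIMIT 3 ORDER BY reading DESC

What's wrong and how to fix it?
Bug: LIMIT must come after ORDER BY

Fix: Sort with ORDER BY, then apply LIMIT

Corrected query:
SELECT * FROM sensors ORDER BY reading DESC LIMIT 3

Result:
id | location    | kind     | reading | battery
---+-------------+----------+---------+--------
1  | Server-Room | pressure | 66.6    | 71     
6  | Lab-A       | pressure | 59.8    | 44     
2  | Lab-A       | humidity | 53.6    | 99     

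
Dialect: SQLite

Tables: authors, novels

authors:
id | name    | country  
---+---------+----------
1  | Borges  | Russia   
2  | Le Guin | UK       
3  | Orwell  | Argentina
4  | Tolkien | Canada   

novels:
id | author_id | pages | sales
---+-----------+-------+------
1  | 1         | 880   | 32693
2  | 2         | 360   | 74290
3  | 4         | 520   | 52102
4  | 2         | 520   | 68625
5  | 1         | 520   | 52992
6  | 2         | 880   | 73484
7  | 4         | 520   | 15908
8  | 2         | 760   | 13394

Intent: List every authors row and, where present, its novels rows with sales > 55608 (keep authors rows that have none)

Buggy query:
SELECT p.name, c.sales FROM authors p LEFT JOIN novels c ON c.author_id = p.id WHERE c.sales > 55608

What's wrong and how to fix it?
Bug: Filtering c.sales in WHERE discards the NULL rows produced by LEFT JOIN, turning it into an inner join

Fix: Put 'c.sales > 55608' in the JOIN's ON clause instead of WHERE

Corrected query:
SELECT p.name, c.sales FROM authors p LEFT JOIN novels c ON c.author_id = p.id AND c.sales > 55608

Result:
name    | sales
--------+------
Borges  | NULL 
Le Guin | 68625
Le Guin | 73484
Le Guin | 74290
Orwell  | NULL 
Tolkien | NULL 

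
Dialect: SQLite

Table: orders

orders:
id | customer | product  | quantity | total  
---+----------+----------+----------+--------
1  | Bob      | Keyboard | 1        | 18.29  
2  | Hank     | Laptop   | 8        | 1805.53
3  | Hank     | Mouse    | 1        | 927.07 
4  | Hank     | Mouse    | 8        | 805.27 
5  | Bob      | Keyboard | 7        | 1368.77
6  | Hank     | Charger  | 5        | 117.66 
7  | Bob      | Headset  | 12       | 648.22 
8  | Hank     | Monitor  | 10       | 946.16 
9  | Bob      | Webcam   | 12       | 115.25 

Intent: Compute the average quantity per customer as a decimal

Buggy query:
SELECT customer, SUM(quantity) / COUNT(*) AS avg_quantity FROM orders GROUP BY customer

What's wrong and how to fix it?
Bug: SUM(quantity) and COUNT(*) are both integers; the division truncates the fractional part

Fix: Cast one side to REAL so the division keeps the fractional part

Corrected query:
SELECT customer, SUM(quantity) * 1.0 / COUNT(*) AS avg_quantity FROM orders GROUP BY customer

Result:
customer | avg_quantity
---------+-------------
Bob      | 8           
Hank     | 6.4         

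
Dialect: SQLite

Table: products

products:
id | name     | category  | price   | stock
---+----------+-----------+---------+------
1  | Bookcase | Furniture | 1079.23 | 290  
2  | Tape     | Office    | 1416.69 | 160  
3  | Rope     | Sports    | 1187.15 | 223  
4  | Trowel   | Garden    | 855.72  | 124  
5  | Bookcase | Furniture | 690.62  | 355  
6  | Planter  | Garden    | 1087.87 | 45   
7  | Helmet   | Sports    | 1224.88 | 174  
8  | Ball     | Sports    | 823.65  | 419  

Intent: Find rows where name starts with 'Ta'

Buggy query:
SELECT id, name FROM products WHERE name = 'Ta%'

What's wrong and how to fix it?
Bug: Wildcards only work with LIKE; '=' treats '%' as a literal character

Fix: Replace '=' with LIKE so 'Ta%' is treated as a pattern

Corrected query:
SELECT id, name FROM products WHERE name LIKE 'Ta%'

Result:
id | name
---+-----
2  | Tape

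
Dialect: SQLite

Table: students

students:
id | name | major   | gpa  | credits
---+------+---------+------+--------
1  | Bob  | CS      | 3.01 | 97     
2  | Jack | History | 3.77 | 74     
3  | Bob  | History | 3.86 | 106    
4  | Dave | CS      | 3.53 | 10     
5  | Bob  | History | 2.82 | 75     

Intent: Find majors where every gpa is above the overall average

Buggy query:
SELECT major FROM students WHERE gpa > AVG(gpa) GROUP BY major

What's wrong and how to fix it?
Bug: WHERE evaluates per row before aggregation, so AVG() is unavailable

Fix: Compute the overall average in a scalar subquery and compare each group's MIN against it in HAVING

Corrected query:
SELECT major FROM students GROUP BY major HAVING MIN(gpa) > (SELECT AVG(gpa) FROM students)

Result:
(no rows)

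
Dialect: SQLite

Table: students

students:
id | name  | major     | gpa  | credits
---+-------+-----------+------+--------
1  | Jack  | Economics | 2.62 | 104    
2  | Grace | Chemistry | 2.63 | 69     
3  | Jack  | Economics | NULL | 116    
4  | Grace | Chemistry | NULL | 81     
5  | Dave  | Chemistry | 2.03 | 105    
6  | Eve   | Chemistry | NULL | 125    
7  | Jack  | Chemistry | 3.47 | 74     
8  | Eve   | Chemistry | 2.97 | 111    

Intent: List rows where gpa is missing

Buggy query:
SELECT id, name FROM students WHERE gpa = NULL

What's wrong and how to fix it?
Bug: '= NULL' is always unknown in SQL three-valued logic, so no rows match

Fix: Use IS NULL to test for NULL

Corrected query:
SELECT id, name FROM students WHERE gpa IS NULL

Result:
id | name 
---+------
3  | Jack 
4  | Grace
6  | Eve  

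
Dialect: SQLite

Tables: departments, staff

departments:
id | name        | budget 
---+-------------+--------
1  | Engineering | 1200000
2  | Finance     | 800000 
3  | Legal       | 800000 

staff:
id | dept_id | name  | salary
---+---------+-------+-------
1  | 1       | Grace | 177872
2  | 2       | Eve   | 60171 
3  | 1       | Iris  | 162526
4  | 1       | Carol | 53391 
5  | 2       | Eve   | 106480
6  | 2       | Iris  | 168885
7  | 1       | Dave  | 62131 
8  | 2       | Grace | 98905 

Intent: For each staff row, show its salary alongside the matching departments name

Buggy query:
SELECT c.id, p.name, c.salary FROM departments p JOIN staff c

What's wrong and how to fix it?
Bug: Missing join condition: each staff row is matched to all departments rows instead of just its own

Fix: Add ON c.dept_id = p.id to the JOIN

Corrected query:
SELECT c.id, p.name, c.salary FROM departments p JOIN staff c ON c.dept_id = p.id

Result:
id | name        | salary
---+-------------+-------
1  | Engineering | 177872
2  | Finance     | 60171 
3  | Engineering | 162526
4  | Engineering | 53391 
5  | Finance     | 106480
6  | Finance     | 168885
7  | Engineering | 62131 
8  | Finance     | 98905 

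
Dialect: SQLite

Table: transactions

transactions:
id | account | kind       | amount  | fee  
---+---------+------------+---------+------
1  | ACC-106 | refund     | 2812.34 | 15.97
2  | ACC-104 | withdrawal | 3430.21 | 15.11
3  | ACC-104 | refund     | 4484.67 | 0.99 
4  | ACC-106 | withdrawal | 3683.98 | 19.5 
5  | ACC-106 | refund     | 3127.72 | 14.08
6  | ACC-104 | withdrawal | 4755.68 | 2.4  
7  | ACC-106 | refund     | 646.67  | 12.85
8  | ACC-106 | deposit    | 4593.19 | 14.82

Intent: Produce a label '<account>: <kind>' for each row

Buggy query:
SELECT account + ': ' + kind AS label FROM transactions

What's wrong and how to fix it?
Bug: SQLite uses || for string concatenation; + coerces text to numbers (yielding 0)

Fix: Replace + with || to concatenate text

Corrected query:
SELECT account || ': ' || kind AS label FROM transactions

Result:
label              
-------------------
ACC-106: refund    
ACC-104: withdrawal
ACC-104: refund    
ACC-106: withdrawal
ACC-106: refund    
ACC-104: withdrawal
ACC-106: refund    
ACC-106: deposit   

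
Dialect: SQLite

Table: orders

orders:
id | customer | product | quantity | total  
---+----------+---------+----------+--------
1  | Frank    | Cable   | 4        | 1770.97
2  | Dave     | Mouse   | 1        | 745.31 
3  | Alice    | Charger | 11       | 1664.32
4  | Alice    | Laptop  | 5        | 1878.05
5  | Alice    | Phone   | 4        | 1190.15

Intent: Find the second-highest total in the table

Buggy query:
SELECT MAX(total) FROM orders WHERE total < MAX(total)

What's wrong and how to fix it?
Bug: The inner MAX is an aggregate inside WHERE, which is not allowed

Fix: Put the inner MAX in a scalar subquery

Corrected query:
SELECT MAX(total) FROM orders WHERE total < (SELECT MAX(total) FROM orders)

Result:
MAX(total)
----------
1770.97   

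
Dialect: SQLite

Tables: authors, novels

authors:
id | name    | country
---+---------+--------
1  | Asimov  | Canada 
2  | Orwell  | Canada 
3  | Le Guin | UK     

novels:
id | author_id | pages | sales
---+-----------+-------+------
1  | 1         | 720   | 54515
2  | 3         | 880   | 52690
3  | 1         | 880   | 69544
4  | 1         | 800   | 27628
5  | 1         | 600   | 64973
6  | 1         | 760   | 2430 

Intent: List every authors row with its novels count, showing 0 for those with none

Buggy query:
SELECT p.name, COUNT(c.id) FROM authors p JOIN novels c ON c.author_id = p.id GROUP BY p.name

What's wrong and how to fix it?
Bug: INNER JOIN drops authors rows that have no matching novels rows

Fix: Switch to LEFT JOIN to retain unmatched parent rows

Corrected query:
SELECT p.name, COUNT(c.id) FROM authors p LEFT JOIN novels c ON c.author_id = p.id GROUP BY p.name

Result:
name    | COUNT(c.id)
--------+------------
Asimov  | 5          
Le Guin | 1          
Orwell  | 0          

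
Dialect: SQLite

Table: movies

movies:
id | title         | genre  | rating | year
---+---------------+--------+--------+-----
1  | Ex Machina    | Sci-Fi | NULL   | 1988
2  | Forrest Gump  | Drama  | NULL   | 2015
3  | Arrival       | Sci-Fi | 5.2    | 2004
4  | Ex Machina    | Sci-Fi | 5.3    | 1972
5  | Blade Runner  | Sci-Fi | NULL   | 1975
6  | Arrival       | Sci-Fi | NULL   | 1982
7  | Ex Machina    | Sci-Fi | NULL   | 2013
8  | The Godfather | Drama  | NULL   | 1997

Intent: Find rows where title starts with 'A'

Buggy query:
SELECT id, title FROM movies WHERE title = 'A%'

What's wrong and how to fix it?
Bug: '=' compares the literal string including the % character; pattern matching needs LIKE

Fix: Replace '=' with LIKE so 'A%' is treated as a pattern

Corrected query:
SELECT id, title FROM movies WHERE title LIKE 'A%'

Result:
id | title  
---+--------
3  | Arrival
6  | Arrival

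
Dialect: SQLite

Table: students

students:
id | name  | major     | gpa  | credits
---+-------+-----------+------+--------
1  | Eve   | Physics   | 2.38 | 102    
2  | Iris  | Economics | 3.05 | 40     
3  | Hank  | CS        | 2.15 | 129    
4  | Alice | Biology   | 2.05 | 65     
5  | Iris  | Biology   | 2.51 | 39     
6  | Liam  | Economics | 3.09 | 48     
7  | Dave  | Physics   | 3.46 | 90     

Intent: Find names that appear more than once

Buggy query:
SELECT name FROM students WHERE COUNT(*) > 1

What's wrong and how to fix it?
Bug: WHERE can't reference COUNT(*); aggregates are computed after WHERE

Fix: GROUP BY name, then filter groups with HAVING COUNT(*) > 1

Corrected query:
SELECT name FROM students GROUP BY name HAVING COUNT(*) > 1

Result:
name
----
Iris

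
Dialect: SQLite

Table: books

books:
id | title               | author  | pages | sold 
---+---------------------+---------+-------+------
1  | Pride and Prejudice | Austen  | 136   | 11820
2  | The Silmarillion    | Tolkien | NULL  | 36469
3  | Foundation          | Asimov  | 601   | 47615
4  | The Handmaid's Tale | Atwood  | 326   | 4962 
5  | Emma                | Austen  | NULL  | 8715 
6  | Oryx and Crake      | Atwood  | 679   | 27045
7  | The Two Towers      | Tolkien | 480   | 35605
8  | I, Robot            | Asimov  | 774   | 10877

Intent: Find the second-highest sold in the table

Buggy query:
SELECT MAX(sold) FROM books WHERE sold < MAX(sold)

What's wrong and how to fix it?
Bug: MAX(sold) on the right of the comparison is an aggregate-in-WHERE error

Fix: Compute the overall MAX in a subquery, then take MAX of rows below it

Corrected query:
SELECT MAX(sold) FROM books WHERE sold < (SELECT MAX(sold) FROM books)

Result:
MAX(sold)
---------
36469    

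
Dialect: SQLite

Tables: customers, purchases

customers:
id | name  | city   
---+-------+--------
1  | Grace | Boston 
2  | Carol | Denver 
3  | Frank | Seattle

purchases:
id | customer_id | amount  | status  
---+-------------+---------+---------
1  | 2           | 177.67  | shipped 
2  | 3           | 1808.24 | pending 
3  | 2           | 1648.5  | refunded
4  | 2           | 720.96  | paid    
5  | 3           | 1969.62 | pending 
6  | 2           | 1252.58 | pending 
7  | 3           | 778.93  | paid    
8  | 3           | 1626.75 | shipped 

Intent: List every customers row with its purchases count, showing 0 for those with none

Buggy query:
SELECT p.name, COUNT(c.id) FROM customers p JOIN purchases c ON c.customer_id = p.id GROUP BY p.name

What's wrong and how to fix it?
Bug: INNER JOIN drops customers rows that have no matching purchases rows

Fix: Switch to LEFT JOIN to retain unmatched parent rows

Corrected query:
SELECT p.name, COUNT(c.id) FROM customers p LEFT JOIN purchases c ON c.customer_id = p.id GROUP BY p.name

Result:
name  | COUNT(c.id)
------+------------
Carol | 4          
Frank | 4          
Grace | 0          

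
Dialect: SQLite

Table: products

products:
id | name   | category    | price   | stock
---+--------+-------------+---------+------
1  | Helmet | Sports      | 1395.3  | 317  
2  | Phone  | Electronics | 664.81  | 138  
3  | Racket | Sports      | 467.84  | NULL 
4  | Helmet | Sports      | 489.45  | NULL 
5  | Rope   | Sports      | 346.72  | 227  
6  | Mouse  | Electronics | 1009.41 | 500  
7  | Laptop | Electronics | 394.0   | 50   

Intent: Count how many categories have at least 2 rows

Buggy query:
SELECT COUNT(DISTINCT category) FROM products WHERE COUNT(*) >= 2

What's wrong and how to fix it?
Bug: COUNT(*) cannot appear in WHERE; the per-group count doesn't exist yet

Fix: Group first with HAVING COUNT(*) >= 2, then COUNT the resulting groups

Corrected query:
SELECT COUNT(*) FROM (SELECT category FROM products GROUP BY category HAVING COUNT(*) >= 2)

Result:
COUNT(*)
--------
2       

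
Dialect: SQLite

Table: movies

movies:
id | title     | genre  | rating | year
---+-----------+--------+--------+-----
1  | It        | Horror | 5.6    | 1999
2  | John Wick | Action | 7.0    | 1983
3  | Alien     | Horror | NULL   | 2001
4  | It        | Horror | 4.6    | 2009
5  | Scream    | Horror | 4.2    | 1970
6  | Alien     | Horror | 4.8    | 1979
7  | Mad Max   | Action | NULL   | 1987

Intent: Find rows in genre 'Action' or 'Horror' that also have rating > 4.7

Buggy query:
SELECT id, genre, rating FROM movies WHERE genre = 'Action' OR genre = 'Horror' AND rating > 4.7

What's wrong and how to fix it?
Bug: Without parentheses, AND is evaluated before OR, so the rating filter only applies to the 'Horror' branch

Fix: Add parentheses around the OR so the AND applies to both alternatives

Corrected query:
SELECT id, genre, rating FROM movies WHERE (genre = 'Action' OR genre = 'Horror') AND rating > 4.7

Result:
id | genre  | rating
---+--------+-------
1  | Horror | 5.6   
2  | Action | 7     
6  | Horror | 4.8   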